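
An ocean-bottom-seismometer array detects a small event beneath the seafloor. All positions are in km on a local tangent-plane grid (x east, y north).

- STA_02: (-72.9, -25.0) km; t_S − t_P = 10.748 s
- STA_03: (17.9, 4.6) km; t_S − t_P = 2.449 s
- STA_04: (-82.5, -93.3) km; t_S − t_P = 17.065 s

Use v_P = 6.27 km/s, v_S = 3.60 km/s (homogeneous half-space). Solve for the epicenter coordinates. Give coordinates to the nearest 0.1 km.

x ≈ 5.4 km, y ≈ 21.1 km

Distance from S−P lag: d = Δt · v_P v_S / (v_P − v_S) = Δt · (6.27·3.60)/(6.27−3.60) ≈ 8.4539·Δt.
So d_STA_02 = 90.86, d_STA_03 = 20.70, d_STA_04 = 144.27 km.
Circle about each station: (x + 72.9)² + (y + 25.0)² = 90.86²; (x − 17.9)² + (y − 4.6)² = 20.70²; (x + 82.5)² + (y + 93.3)² = 144.27².
Subtracting pairs of circle equations eliminates x²+y² and gives linear equations (the radical axes):
181.6 x + 59.2 y = 2229.21
-19.2 x − 136.6 y = -2986.56
Solving the 2×2 system: x ≈ 5.4, y ≈ 21.1 km.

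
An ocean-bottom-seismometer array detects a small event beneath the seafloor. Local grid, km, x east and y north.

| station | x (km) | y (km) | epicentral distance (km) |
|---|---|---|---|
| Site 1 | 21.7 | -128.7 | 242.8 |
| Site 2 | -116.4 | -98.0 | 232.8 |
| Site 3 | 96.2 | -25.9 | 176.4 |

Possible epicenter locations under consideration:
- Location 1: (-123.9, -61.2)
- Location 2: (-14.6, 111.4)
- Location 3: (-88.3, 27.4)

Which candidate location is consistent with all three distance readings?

For each candidate, compare |candidate − station| to the reported distance:
Location 1: residuals Site 1 82.3, Site 2 195.2, Site 3 46.5 → max 195.2 km
Location 2: residuals Site 1 0.0, Site 2 0.0, Site 3 0.0 → max 0.0 km
Location 3: residuals Site 1 51.8, Site 2 104.3, Site 3 15.6 → max 104.3 km
Only Location 2 has all residuals ≈ 0.

Location 2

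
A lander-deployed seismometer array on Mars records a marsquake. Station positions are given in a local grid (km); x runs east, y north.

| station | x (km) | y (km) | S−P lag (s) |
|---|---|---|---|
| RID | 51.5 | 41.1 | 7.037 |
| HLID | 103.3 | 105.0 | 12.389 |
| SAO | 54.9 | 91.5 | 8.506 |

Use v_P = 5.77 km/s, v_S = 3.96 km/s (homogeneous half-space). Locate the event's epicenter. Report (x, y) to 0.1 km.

Distance from S−P lag: d = Δt · v_P v_S / (v_P − v_S) = Δt · (5.77·3.96)/(5.77−3.96) ≈ 12.6239·Δt.
So d_RID = 88.83, d_HLID = 156.40, d_SAO = 107.38 km.
Circle about each station: (x − 51.5)² + (y − 41.1)² = 88.83²; (x − 103.3)² + (y − 105.0)² = 156.40²; (x − 54.9)² + (y − 91.5)² = 107.38².
Subtracting the RID equation from the HLID and SAO equations removes the quadratic terms:
103.6 x + 127.8 y = 784.24
6.8 x + 100.8 y = 3405.10
Solving the 2×2 system: x ≈ -37.2, y ≈ 36.3 km.

(-37.2, 36.3)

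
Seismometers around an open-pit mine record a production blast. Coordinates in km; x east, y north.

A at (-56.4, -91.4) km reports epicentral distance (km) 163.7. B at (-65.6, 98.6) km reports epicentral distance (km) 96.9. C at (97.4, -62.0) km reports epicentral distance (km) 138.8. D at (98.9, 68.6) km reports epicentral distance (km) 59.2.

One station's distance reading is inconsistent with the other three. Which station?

Solve using three stations at a time. Using A, B, C (subtract circle equations pairwise → linear system) gives (x, y) ≈ (20.1, 53.3).
Distances from that point to each station vs reported:
  A: calculated 163.7 vs reported 163.7 → residual 0.0 km
  B: calculated 96.9 vs reported 96.9 → residual 0.0 km
  C: calculated 138.8 vs reported 138.8 → residual 0.0 km
  D: calculated 80.2 vs reported 59.2 → residual 21.0 km
A, B, C are mutually consistent (residuals ≈ 0); D is off by 21.0 km.

D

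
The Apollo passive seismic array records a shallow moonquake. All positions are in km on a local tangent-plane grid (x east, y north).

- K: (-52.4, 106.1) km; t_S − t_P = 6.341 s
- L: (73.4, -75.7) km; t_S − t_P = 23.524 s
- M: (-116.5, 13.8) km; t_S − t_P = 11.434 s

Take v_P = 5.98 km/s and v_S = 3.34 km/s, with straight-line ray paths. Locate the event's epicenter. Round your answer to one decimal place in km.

x ≈ -42.8 km, y ≈ 59.1 km

Distance from S−P lag: d = Δt · v_P v_S / (v_P − v_S) = Δt · (5.98·3.34)/(5.98−3.34) ≈ 7.5656·Δt.
So d_K = 47.97, d_L = 177.97, d_M = 86.51 km.
Circle about each station: (x + 52.4)² + (y − 106.1)² = 47.97²; (x − 73.4)² + (y + 75.7)² = 177.97²; (x + 116.5)² + (y − 13.8)² = 86.51².
Subtracting the K equation from the L and M equations removes the quadratic terms:
251.6 x − 363.6 y = -32257.12
-128.2 x − 184.6 y = -5423.14
Solving the 2×2 system: x ≈ -42.8, y ≈ 59.1 km.
Check against K (with the unrounded x, y): √((x + 52.4)²+(y − 106.1)²) = 47.97 ≈ 47.97 km. ✓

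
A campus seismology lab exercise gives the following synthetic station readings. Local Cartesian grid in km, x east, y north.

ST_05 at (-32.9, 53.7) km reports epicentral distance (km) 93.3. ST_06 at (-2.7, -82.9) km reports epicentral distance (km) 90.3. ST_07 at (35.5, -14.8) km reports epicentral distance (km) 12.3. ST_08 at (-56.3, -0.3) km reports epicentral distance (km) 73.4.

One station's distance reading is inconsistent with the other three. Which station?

ST_08

Solve using three stations at a time. Using ST_05, ST_06, ST_07 (subtract circle equations pairwise → linear system) gives (x, y) ≈ (40.6, -3.7).
Distances from that point to each station vs reported:
  ST_05: calculated 93.3 vs reported 93.3 → residual 0.0 km
  ST_06: calculated 90.3 vs reported 90.3 → residual 0.0 km
  ST_07: calculated 12.2 vs reported 12.3 → residual 0.1 km
  ST_08: calculated 97.0 vs reported 73.4 → residual 23.6 km
ST_05, ST_06, ST_07 are mutually consistent (residuals ≈ 0); ST_08 is off by 23.6 km.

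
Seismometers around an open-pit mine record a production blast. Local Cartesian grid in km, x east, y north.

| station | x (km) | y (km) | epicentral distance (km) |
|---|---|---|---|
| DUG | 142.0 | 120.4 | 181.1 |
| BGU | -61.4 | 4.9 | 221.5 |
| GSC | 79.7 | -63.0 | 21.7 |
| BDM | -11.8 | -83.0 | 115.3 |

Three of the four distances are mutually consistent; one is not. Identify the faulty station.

Solve using three stations at a time. Using DUG, GSC, BDM (subtract circle equations pairwise → linear system) gives (x, y) ≈ (100.3, -55.8).
Distances from that point to each station vs reported:
  DUG: calculated 181.1 vs reported 181.1 → residual 0.0 km
  BGU: calculated 172.7 vs reported 221.5 → residual 48.8 km
  GSC: calculated 21.8 vs reported 21.7 → residual 0.1 km
  BDM: calculated 115.3 vs reported 115.3 → residual 0.0 km
DUG, GSC, BDM are mutually consistent (residuals ≈ 0); BGU is off by 48.8 km.

BGU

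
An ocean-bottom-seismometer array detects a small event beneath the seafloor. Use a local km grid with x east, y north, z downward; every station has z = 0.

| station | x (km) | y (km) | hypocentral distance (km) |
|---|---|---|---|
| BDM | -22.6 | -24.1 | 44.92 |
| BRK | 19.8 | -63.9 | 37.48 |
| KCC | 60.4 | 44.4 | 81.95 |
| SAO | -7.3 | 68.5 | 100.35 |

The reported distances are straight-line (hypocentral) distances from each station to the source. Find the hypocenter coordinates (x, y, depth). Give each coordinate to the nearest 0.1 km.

Each station gives a sphere (x−x_i)² + (y−y_i)² + z² = d_i² (stations at z=0).
Subtracting the BDM sphere from BRK and KCC: z² cancels, leaving linear equations in x and y:
84.8 x − 79.6 y = 3996.74
166.0 x + 137.0 y = -170.05
Solving: x ≈ 21.506, y ≈ -27.299 km (keep extra digits for the depth step; rounded: 21.5, -27.3).
Then from the BDM sphere: z² = 44.92² − (x + 22.6)² − (y + 24.1)² with x = 21.506, y = -27.299, so z ≈ 7.889 ≈ 7.9 km.

(21.5, -27.3, 7.9)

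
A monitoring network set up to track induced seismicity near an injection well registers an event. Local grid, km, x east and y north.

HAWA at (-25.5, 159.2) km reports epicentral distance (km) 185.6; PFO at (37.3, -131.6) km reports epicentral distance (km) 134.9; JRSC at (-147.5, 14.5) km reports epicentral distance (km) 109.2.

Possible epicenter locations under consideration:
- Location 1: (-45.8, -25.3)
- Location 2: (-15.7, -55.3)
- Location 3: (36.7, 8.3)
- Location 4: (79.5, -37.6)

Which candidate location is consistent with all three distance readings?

For each candidate, compare |candidate − station| to the reported distance:
Location 1: residuals HAWA 0.0, PFO 0.0, JRSC 0.0 → max 0.0 km
Location 2: residuals HAWA 29.1, PFO 42.0, JRSC 39.9 → max 42.0 km
Location 3: residuals HAWA 22.4, PFO 5.0, JRSC 75.1 → max 75.1 km
Location 4: residuals HAWA 37.5, PFO 31.9, JRSC 123.7 → max 123.7 km
Only Location 1 has all residuals ≈ 0.

Location 1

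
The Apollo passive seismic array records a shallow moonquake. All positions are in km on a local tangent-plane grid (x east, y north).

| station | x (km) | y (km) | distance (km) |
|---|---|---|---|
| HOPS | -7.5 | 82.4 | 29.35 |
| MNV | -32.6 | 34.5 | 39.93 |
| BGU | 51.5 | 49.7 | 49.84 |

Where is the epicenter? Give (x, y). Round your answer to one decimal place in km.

1.9 km east, 54.6 km north

Circle about each station: (x + 7.5)² + (y − 82.4)² = 29.35²; (x + 32.6)² + (y − 34.5)² = 39.93²; (x − 51.5)² + (y − 49.7)² = 49.84².
Subtracting the HOPS equation from the MNV and BGU equations removes the quadratic terms:
-50.2 x − 95.8 y = -5325.98
118.0 x − 65.4 y = -3346.27
Solving the 2×2 system: x ≈ 1.9, y ≈ 54.6 km.
Check against HOPS (with the unrounded x, y): √((x + 7.5)²+(y − 82.4)²) = 29.35 ≈ 29.35 km. ✓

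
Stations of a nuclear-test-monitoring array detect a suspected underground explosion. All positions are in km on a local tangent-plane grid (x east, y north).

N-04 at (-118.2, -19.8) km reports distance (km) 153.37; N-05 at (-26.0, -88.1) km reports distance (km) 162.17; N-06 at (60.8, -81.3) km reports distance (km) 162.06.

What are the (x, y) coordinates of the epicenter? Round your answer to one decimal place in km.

Circle about each station: (x + 118.2)² + (y + 19.8)² = 153.37²; (x + 26.0)² + (y + 88.1)² = 162.17²; (x − 60.8)² + (y + 81.3)² = 162.06².
Subtracting the N-04 equation from the N-05 and N-06 equations removes the quadratic terms:
184.4 x − 136.6 y = -8702.42
358.0 x − 123.0 y = -6798.04
Solving the 2×2 system: x ≈ 5.4, y ≈ 71.0 km.

x ≈ 5.4 km, y ≈ 71.0 km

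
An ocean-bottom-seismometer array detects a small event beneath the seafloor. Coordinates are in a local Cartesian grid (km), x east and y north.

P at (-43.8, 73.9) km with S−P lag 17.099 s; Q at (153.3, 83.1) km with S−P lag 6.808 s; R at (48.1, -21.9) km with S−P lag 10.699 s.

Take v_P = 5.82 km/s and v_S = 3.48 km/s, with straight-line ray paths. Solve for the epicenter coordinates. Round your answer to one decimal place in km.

x ≈ 102.7 km, y ≈ 52.9 km

Distance from S−P lag: d = Δt · v_P v_S / (v_P − v_S) = Δt · (5.82·3.48)/(5.82−3.48) ≈ 8.6554·Δt.
So d_P = 148.00, d_Q = 58.93, d_R = 92.60 km.
Circle about each station: (x + 43.8)² + (y − 73.9)² = 148.00²; (x − 153.3)² + (y − 83.1)² = 58.93²; (x − 48.1)² + (y + 21.9)² = 92.60².
Subtracting the P equation from the Q and R equations removes the quadratic terms:
394.2 x + 18.4 y = 41458.11
183.8 x − 191.6 y = 8742.81
Solving the 2×2 system: x ≈ 102.7, y ≈ 52.9 km.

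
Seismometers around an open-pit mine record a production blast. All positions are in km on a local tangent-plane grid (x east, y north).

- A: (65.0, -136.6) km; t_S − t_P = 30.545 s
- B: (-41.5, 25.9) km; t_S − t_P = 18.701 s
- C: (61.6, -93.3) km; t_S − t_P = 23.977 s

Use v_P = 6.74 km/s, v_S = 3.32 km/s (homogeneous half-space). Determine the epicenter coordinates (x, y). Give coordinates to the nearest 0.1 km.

Distance from S−P lag: d = Δt · v_P v_S / (v_P − v_S) = Δt · (6.74·3.32)/(6.74−3.32) ≈ 6.5429·Δt.
So d_A = 199.85, d_B = 122.36, d_C = 156.88 km.
Circle about each station: (x − 65.0)² + (y + 136.6)² = 199.85²; (x + 41.5)² + (y − 25.9)² = 122.36²; (x − 61.6)² + (y + 93.3)² = 156.88².
Subtracting pairs of circle equations eliminates x²+y² and gives linear equations (the radical axes):
-213.0 x + 325.0 y = 4476.55
-6.8 x + 86.6 y = 4943.58
Solving the 2×2 system: x ≈ 75.1, y ≈ 63.0 km.
Check against A (with the unrounded x, y): √((x − 65.0)²+(y + 136.6)²) = 199.84 ≈ 199.85 km. ✓

(75.1, 63.0)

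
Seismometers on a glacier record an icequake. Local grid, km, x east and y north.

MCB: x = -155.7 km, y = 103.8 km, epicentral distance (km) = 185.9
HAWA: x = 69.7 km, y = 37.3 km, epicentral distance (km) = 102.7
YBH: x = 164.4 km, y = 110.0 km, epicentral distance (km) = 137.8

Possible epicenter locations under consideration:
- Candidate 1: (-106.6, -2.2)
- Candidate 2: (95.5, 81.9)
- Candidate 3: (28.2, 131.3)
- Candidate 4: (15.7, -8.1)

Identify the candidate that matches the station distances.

For each candidate, compare |candidate − station| to the reported distance:
Candidate 1: residuals MCB 69.1, HAWA 78.0, YBH 155.5 → max 155.5 km
Candidate 2: residuals MCB 66.3, HAWA 51.2, YBH 63.4 → max 66.3 km
Candidate 3: residuals MCB 0.0, HAWA 0.1, YBH 0.1 → max 0.1 km
Candidate 4: residuals MCB 18.8, HAWA 32.2, YBH 52.1 → max 52.1 km
Only Candidate 3 has all residuals ≈ 0.

Candidate 3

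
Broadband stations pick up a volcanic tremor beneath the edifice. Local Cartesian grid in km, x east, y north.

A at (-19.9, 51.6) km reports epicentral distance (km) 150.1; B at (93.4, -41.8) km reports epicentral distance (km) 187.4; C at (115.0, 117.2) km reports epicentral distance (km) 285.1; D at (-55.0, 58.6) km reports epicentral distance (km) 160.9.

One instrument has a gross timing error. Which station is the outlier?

D

Solve using three stations at a time. Using A, B, C (subtract circle equations pairwise → linear system) gives (x, y) ≈ (-89.7, -81.1).
Distances from that point to each station vs reported:
  A: calculated 150.0 vs reported 150.1 → residual 0.1 km
  B: calculated 187.3 vs reported 187.4 → residual 0.1 km
  C: calculated 285.0 vs reported 285.1 → residual 0.1 km
  D: calculated 144.0 vs reported 160.9 → residual 16.9 km
A, B, C are mutually consistent (residuals ≈ 0); D is off by 16.9 km.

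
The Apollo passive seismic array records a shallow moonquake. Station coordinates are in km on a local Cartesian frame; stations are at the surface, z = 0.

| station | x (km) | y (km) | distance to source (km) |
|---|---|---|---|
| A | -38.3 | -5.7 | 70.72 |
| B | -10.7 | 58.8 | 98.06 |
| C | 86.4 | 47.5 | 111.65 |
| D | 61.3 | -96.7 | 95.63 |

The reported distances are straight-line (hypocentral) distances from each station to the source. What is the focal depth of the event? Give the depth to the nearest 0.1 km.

Each station gives a sphere (x−x_i)² + (y−y_i)² + z² = d_i² (stations at z=0).
Subtracting the A sphere from B and C: z² cancels, leaving linear equations in x and y:
55.2 x + 129.0 y = -2541.90
249.4 x + 106.4 y = 757.43
Solving: x ≈ 13.999, y ≈ -25.695 km (keep extra digits for the depth step; rounded: 14.0, -25.7).
Then from the A sphere: z² = 70.72² − (x + 38.3)² − (y + 5.7)² with x = 13.999, y = -25.695, so z ≈ 43.201 ≈ 43.2 km.

z ≈ 43.2 km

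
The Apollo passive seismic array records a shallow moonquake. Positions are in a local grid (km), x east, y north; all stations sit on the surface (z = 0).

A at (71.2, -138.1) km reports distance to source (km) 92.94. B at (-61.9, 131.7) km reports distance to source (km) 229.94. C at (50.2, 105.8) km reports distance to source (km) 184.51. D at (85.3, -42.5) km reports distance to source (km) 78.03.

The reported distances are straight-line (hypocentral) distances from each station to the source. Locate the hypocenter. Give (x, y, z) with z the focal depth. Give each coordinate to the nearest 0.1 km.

(34.4, -70.5, 52.1)

Each station gives a sphere (x−x_i)² + (y−y_i)² + z² = d_i² (stations at z=0).
Subtracting the A sphere from B and C: z² cancels, leaving linear equations in x and y:
-266.2 x + 539.6 y = -47199.11
-42.0 x + 487.8 y = -35833.47
Solving: x ≈ 34.406, y ≈ -70.497 km (keep extra digits for the depth step; rounded: 34.4, -70.5).
Then from the A sphere: z² = 92.94² − (x − 71.2)² − (y + 138.1)² with x = 34.406, y = -70.497, so z ≈ 52.095 ≈ 52.1 km.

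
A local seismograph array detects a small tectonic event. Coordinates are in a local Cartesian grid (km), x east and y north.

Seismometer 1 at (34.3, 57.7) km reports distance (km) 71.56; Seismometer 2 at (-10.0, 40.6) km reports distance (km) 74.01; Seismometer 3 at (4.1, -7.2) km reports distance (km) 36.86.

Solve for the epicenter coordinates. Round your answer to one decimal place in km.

(40.4, -13.6)

Circle about each station: (x − 34.3)² + (y − 57.7)² = 71.56²; (x + 10.0)² + (y − 40.6)² = 74.01²; (x − 4.1)² + (y + 7.2)² = 36.86².
Subtracting the Seismometer 1 equation from the Seismometer 2 and Seismometer 3 equations removes the quadratic terms:
-88.6 x − 34.2 y = -3114.07
-60.4 x − 129.8 y = -674.96
Solving the 2×2 system: x ≈ 40.4, y ≈ -13.6 km.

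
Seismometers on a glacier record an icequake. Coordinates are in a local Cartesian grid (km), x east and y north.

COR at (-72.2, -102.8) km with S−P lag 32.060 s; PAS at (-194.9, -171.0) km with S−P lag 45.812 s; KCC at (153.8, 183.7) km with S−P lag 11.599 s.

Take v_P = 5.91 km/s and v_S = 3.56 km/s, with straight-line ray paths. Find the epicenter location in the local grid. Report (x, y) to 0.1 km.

Distance from S−P lag: d = Δt · v_P v_S / (v_P − v_S) = Δt · (5.91·3.56)/(5.91−3.56) ≈ 8.9530·Δt.
So d_COR = 287.03, d_PAS = 410.16, d_KCC = 103.85 km.
Circle about each station: (x + 72.2)² + (y + 102.8)² = 287.03²; (x + 194.9)² + (y + 171.0)² = 410.16²; (x − 153.8)² + (y − 183.7)² = 103.85².
Subtracting the COR equation from the PAS and KCC equations removes the quadratic terms:
-245.4 x − 136.4 y = -34398.67
452.0 x + 573.0 y = 113220.85
Solving the 2×2 system: x ≈ 54.0, y ≈ 155.0 km.
Check against COR (with the unrounded x, y): √((x + 72.2)²+(y + 102.8)²) = 287.02 ≈ 287.03 km. ✓

54.0 km east, 155.0 km north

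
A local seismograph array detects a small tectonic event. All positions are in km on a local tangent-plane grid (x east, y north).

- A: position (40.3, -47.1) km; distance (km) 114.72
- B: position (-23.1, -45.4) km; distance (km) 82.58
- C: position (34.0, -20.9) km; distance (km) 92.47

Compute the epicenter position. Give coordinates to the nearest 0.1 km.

-39.2 km east, 35.6 km north

Circle about each station: (x − 40.3)² + (y + 47.1)² = 114.72²; (x + 23.1)² + (y + 45.4)² = 82.58²; (x − 34.0)² + (y + 20.9)² = 92.47².
Subtracting the A equation from the B and C equations removes the quadratic terms:
-126.8 x + 3.4 y = 5093.49
-12.6 x + 52.4 y = 2360.29
Solving the 2×2 system: x ≈ -39.2, y ≈ 35.6 km.
Check against A (with the unrounded x, y): √((x − 40.3)²+(y + 47.1)²) = 114.74 ≈ 114.72 km. ✓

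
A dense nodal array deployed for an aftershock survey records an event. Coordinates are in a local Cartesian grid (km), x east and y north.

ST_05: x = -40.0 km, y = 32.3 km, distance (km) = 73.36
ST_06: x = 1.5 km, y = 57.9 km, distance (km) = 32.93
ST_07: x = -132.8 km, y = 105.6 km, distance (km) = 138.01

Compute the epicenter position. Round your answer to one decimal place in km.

x ≈ 4.4 km, y ≈ 90.7 km

Circle about each station: (x + 40.0)² + (y − 32.3)² = 73.36²; (x − 1.5)² + (y − 57.9)² = 32.93²; (x + 132.8)² + (y − 105.6)² = 138.01².
Subtracting pairs of circle equations eliminates x²+y² and gives linear equations (the radical axes):
83.0 x + 51.2 y = 5008.67
-185.6 x + 146.6 y = 12478.84
Solving the 2×2 system: x ≈ 4.4, y ≈ 90.7 km.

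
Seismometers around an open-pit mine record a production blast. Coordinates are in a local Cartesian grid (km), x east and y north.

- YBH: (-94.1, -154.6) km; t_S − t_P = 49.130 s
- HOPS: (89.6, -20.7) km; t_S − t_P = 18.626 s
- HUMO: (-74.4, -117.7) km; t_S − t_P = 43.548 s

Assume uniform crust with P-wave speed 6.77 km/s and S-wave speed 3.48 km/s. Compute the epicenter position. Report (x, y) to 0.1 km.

151.2 km east, 97.6 km north

Distance from S−P lag: d = Δt · v_P v_S / (v_P − v_S) = Δt · (6.77·3.48)/(6.77−3.48) ≈ 7.1610·Δt.
So d_YBH = 351.82, d_HOPS = 133.38, d_HUMO = 311.85 km.
Circle about each station: (x + 94.1)² + (y + 154.6)² = 351.82²; (x − 89.6)² + (y + 20.7)² = 133.38²; (x + 74.4)² + (y + 117.7)² = 311.85².
Subtracting pairs of circle equations eliminates x²+y² and gives linear equations (the radical axes):
367.4 x + 267.8 y = 81687.77
39.4 x + 73.8 y = 13159.57
Solving the 2×2 system: x ≈ 151.2, y ≈ 97.6 km.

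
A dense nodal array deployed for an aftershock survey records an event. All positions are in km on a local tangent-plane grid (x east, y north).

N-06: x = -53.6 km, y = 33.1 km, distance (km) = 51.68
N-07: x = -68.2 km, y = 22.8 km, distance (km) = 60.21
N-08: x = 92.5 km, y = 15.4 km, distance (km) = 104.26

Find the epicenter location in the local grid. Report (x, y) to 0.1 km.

Circle about each station: (x + 53.6)² + (y − 33.1)² = 51.68²; (x + 68.2)² + (y − 22.8)² = 60.21²; (x − 92.5)² + (y − 15.4)² = 104.26².
Subtracting pairs of circle equations eliminates x²+y² and gives linear equations (the radical axes):
-29.2 x − 20.6 y = 248.09
292.2 x − 35.4 y = -3374.49
Solving the 2×2 system: x ≈ -11.1, y ≈ 3.7 km.

-11.1 km east, 3.7 km north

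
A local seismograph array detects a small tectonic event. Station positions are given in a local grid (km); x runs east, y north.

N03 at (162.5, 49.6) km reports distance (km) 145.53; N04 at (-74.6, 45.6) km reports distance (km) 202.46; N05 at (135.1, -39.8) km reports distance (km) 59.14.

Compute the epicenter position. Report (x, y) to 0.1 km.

Circle about each station: (x − 162.5)² + (y − 49.6)² = 145.53²; (x + 74.6)² + (y − 45.6)² = 202.46²; (x − 135.1)² + (y + 39.8)² = 59.14².
Subtracting the N03 equation from the N04 and N05 equations removes the quadratic terms:
-474.2 x − 8.0 y = -41032.96
-54.8 x − 178.8 y = 8651.08
Solving the 2×2 system: x ≈ 87.8, y ≈ -75.3 km.
Check against N03 (with the unrounded x, y): √((x − 162.5)²+(y − 49.6)²) = 145.53 ≈ 145.53 km. ✓

87.8 km east, -75.3 km north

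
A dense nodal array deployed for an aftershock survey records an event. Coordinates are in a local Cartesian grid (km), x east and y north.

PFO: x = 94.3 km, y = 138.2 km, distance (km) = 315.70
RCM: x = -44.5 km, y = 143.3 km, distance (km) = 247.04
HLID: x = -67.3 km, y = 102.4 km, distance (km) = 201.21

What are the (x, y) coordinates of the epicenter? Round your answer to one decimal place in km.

-122.8 km east, -91.0 km north

Circle about each station: (x − 94.3)² + (y − 138.2)² = 315.70²; (x + 44.5)² + (y − 143.3)² = 247.04²; (x + 67.3)² + (y − 102.4)² = 201.21².
Subtracting pairs of circle equations eliminates x²+y² and gives linear equations (the radical axes):
-277.6 x + 10.2 y = 33161.14
-323.2 x − 71.6 y = 46204.35
Solving the 2×2 system: x ≈ -122.8, y ≈ -91.0 km.
Check against PFO (with the unrounded x, y): √((x − 94.3)²+(y − 138.2)²) = 315.70 ≈ 315.70 km. ✓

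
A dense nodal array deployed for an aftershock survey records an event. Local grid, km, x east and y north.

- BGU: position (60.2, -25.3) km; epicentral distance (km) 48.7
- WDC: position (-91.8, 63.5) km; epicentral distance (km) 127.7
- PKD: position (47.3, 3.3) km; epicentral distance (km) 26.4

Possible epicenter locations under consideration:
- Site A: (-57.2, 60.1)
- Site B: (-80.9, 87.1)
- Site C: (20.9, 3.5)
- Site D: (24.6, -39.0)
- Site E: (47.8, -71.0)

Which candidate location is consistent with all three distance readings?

Site C

For each candidate, compare |candidate − station| to the reported distance:
Site A: residuals BGU 96.5, WDC 92.9, PKD 92.5 → max 96.5 km
Site B: residuals BGU 131.7, WDC 101.7, PKD 126.8 → max 131.7 km
Site C: residuals BGU 0.0, WDC 0.0, PKD 0.0 → max 0.0 km
Site D: residuals BGU 10.6, WDC 27.4, PKD 21.6 → max 27.4 km
Site E: residuals BGU 1.3, WDC 66.2, PKD 47.9 → max 66.2 km
Only Site C has all residuals ≈ 0.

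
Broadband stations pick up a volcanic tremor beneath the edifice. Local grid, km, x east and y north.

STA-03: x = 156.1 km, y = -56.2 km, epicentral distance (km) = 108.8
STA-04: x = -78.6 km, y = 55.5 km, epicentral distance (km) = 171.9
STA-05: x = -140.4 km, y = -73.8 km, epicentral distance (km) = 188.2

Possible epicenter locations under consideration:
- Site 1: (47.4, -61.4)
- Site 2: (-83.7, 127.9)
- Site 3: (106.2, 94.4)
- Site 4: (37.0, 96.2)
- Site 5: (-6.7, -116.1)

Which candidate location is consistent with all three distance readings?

For each candidate, compare |candidate − station| to the reported distance:
Site 1: residuals STA-03 0.0, STA-04 0.0, STA-05 0.0 → max 0.0 km
Site 2: residuals STA-03 193.5, STA-04 99.3, STA-05 21.3 → max 193.5 km
Site 3: residuals STA-03 49.9, STA-04 16.9, STA-05 110.3 → max 110.3 km
Site 4: residuals STA-03 84.6, STA-04 49.3, STA-05 57.5 → max 84.6 km
Site 5: residuals STA-03 64.7, STA-04 14.2, STA-05 48.0 → max 64.7 km
Only Site 1 has all residuals ≈ 0.

Site 1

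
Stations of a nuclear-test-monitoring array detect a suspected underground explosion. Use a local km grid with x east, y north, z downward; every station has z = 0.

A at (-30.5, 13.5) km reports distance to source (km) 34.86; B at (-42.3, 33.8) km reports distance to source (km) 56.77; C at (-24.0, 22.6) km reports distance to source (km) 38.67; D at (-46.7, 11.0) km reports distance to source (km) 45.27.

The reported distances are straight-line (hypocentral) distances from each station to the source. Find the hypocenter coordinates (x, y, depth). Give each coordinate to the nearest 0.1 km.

Each station gives a sphere (x−x_i)² + (y−y_i)² + z² = d_i² (stations at z=0).
Subtracting the A sphere from B and C: z² cancels, leaving linear equations in x and y:
-23.6 x + 40.6 y = -188.38
13.0 x + 18.2 y = -305.89
Solving: x ≈ -9.391, y ≈ -10.099 km (keep extra digits for the depth step; rounded: -9.4, -10.1).
Then from the A sphere: z² = 34.86² − (x + 30.5)² − (y − 13.5)² with x = -9.391, y = -10.099, so z ≈ 14.585 ≈ 14.6 km.
Check against D (with the unrounded solution): distance 45.28 ≈ 45.27 km. ✓

(-9.4, -10.1, 14.6)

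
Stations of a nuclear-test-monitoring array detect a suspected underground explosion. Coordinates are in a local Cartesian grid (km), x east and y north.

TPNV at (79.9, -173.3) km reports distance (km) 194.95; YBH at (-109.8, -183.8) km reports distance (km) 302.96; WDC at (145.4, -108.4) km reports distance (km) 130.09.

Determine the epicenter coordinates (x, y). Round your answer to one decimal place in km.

(115.9, 18.3)

Circle about each station: (x − 79.9)² + (y + 173.3)² = 194.95²; (x + 109.8)² + (y + 183.8)² = 302.96²; (x − 145.4)² + (y + 108.4)² = 130.09².
Subtracting the TPNV equation from the YBH and WDC equations removes the quadratic terms:
-379.4 x − 21.0 y = -44357.68
131.0 x + 129.8 y = 17556.91
Solving the 2×2 system: x ≈ 115.9, y ≈ 18.3 km.
Check against TPNV (with the unrounded x, y): √((x − 79.9)²+(y + 173.3)²) = 194.94 ≈ 194.95 km. ✓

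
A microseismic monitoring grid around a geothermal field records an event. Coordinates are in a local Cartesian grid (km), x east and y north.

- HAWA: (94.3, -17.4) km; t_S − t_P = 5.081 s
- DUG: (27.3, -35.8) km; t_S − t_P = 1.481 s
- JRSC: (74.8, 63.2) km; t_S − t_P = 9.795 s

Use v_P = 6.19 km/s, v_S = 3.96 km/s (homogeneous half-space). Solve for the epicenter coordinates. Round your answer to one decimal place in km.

Distance from S−P lag: d = Δt · v_P v_S / (v_P − v_S) = Δt · (6.19·3.96)/(6.19−3.96) ≈ 10.9921·Δt.
So d_HAWA = 55.85, d_DUG = 16.28, d_JRSC = 107.67 km.
Circle about each station: (x − 94.3)² + (y + 17.4)² = 55.85²; (x − 27.3)² + (y + 35.8)² = 16.28²; (x − 74.8)² + (y − 63.2)² = 107.67².
Subtracting the HAWA equation from the DUG and JRSC equations removes the quadratic terms:
-134.0 x − 36.8 y = -4314.14
-39.0 x + 161.2 y = -8079.58
Solving the 2×2 system: x ≈ 43.1, y ≈ -39.7 km.

x ≈ 43.1 km, y ≈ -39.7 km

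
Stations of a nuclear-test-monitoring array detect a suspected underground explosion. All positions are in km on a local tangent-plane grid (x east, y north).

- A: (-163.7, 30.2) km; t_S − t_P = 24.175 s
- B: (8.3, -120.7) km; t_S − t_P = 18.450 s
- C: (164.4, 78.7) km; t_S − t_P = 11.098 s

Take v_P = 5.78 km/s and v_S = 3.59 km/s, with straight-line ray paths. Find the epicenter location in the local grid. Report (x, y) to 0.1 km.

Distance from S−P lag: d = Δt · v_P v_S / (v_P − v_S) = Δt · (5.78·3.59)/(5.78−3.59) ≈ 9.4750·Δt.
So d_A = 229.06, d_B = 174.81, d_C = 105.15 km.
Circle about each station: (x + 163.7)² + (y − 30.2)² = 229.06²; (x − 8.3)² + (y + 120.7)² = 174.81²; (x − 164.4)² + (y − 78.7)² = 105.15².
Subtracting the A equation from the B and C equations removes the quadratic terms:
344.0 x − 301.8 y = 8837.60
656.2 x + 97.0 y = 46923.28
Solving the 2×2 system: x ≈ 64.9, y ≈ 44.7 km.
Check against A (with the unrounded x, y): √((x + 163.7)²+(y − 30.2)²) = 229.06 ≈ 229.06 km. ✓

64.9 km east, 44.7 km north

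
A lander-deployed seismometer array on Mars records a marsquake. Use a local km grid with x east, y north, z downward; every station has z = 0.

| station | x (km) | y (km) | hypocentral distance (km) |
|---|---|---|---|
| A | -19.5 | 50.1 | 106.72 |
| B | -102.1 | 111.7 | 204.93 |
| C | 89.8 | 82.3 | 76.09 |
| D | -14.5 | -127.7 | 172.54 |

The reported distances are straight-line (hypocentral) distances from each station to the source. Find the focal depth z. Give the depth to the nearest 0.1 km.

Each station gives a sphere (x−x_i)² + (y−y_i)² + z² = d_i² (stations at z=0).
Subtracting the A sphere from B and C: z² cancels, leaving linear equations in x and y:
-165.2 x + 123.2 y = -10596.11
218.6 x + 64.4 y = 17546.54
Solving: x ≈ 75.701, y ≈ 15.501 km (keep extra digits for the depth step; rounded: 75.7, 15.5).
Then from the A sphere: z² = 106.72² − (x + 19.5)² − (y − 50.1)² with x = 75.701, y = 15.501, so z ≈ 33.598 ≈ 33.6 km.

33.6 km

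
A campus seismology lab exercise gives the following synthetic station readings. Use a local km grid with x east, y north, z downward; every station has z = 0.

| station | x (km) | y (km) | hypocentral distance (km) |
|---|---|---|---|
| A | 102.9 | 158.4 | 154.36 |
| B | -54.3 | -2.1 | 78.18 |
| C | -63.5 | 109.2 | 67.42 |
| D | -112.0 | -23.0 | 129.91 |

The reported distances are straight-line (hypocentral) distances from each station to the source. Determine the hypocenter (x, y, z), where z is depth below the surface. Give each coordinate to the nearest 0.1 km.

Each station gives a sphere (x−x_i)² + (y−y_i)² + z² = d_i² (stations at z=0).
Subtracting the A sphere from B and C: z² cancels, leaving linear equations in x and y:
-314.4 x − 321.0 y = -15011.17
-332.8 x − 98.4 y = -440.53
Solving: x ≈ -17.600, y ≈ 64.002 km (keep extra digits for the depth step; rounded: -17.6, 64.0).
Then from the A sphere: z² = 154.36² − (x − 102.9)² − (y − 158.4)² with x = -17.600, y = 64.002, so z ≈ 19.894 ≈ 19.9 km.
Check against D (with the unrounded solution): distance 129.91 ≈ 129.91 km. ✓

(-17.6, 64.0, 19.9)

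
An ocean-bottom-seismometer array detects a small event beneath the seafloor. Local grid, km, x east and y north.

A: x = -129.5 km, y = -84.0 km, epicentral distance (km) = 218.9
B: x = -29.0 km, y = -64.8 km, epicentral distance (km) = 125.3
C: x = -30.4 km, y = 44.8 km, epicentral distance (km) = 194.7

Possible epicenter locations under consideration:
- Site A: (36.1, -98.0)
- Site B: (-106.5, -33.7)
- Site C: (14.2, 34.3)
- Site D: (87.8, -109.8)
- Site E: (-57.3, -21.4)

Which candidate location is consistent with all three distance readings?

Site D

For each candidate, compare |candidate − station| to the reported distance:
Site A: residuals A 52.7, B 52.2, C 37.2 → max 52.7 km
Site B: residuals A 163.6, B 41.8, C 85.4 → max 163.6 km
Site C: residuals A 32.8, B 17.2, C 148.9 → max 148.9 km
Site D: residuals A 0.1, B 0.1, C 0.1 → max 0.1 km
Site E: residuals A 123.3, B 73.5, C 123.2 → max 123.3 km
Only Site D has all residuals ≈ 0.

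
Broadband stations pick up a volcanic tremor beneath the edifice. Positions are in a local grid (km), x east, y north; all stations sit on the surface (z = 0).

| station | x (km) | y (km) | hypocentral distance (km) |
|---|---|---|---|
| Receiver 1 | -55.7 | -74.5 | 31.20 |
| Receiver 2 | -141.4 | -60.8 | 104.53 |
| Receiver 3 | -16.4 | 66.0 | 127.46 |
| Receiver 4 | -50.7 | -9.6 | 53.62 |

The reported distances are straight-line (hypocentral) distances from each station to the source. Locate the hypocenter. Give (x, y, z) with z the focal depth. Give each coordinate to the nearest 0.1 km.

Each station gives a sphere (x−x_i)² + (y−y_i)² + z² = d_i² (stations at z=0).
Subtracting the Receiver 1 sphere from Receiver 2 and Receiver 3: z² cancels, leaving linear equations in x and y:
-171.4 x + 27.4 y = 5084.78
78.6 x + 281.0 y = -19300.39
Solving: x ≈ -38.906, y ≈ -57.802 km (keep extra digits for the depth step; rounded: -38.9, -57.8).
Then from the Receiver 1 sphere: z² = 31.20² − (x + 55.7)² − (y + 74.5)² with x = -38.906, y = -57.802, so z ≈ 20.312 ≈ 20.3 km.

x ≈ -38.9 km, y ≈ -57.8 km, depth ≈ 20.3 km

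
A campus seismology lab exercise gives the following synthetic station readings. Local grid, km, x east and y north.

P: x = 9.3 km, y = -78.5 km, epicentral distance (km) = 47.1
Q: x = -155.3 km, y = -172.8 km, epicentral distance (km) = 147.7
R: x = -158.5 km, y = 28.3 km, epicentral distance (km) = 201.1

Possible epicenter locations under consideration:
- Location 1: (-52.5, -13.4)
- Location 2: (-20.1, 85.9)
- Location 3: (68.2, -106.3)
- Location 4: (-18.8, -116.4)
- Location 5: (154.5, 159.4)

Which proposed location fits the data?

For each candidate, compare |candidate − station| to the reported distance:
Location 1: residuals P 42.7, Q 42.0, R 87.2 → max 87.2 km
Location 2: residuals P 119.9, Q 144.2, R 51.2 → max 144.2 km
Location 3: residuals P 18.0, Q 85.5, R 62.5 → max 85.5 km
Location 4: residuals P 0.1, Q 0.0, R 0.0 → max 0.1 km
Location 5: residuals P 231.6, Q 306.5, R 138.2 → max 306.5 km
Only Location 4 has all residuals ≈ 0.

Location 4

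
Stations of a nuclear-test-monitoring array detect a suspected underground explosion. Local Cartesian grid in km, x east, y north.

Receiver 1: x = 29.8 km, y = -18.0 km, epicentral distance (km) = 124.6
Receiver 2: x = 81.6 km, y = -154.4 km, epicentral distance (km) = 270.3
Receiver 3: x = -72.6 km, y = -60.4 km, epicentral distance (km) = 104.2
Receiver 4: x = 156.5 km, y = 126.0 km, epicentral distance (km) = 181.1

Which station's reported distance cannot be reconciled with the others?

Receiver 3

Solve using three stations at a time. Using Receiver 1, Receiver 2, Receiver 4 (subtract circle equations pairwise → linear system) gives (x, y) ≈ (-21.9, 95.2).
Distances from that point to each station vs reported:
  Receiver 1: calculated 124.5 vs reported 124.6 → residual 0.1 km
  Receiver 2: calculated 270.2 vs reported 270.3 → residual 0.1 km
  Receiver 3: calculated 163.7 vs reported 104.2 → residual 59.5 km
  Receiver 4: calculated 181.0 vs reported 181.1 → residual 0.1 km
Receiver 1, Receiver 2, Receiver 4 are mutually consistent (residuals ≈ 0); Receiver 3 is off by 59.5 km.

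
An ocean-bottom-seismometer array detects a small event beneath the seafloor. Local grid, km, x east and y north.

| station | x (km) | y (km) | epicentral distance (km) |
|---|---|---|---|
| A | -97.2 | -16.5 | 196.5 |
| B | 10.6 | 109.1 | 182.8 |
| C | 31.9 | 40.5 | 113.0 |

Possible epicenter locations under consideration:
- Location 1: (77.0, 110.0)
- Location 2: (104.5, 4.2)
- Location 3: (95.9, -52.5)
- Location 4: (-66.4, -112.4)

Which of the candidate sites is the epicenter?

For each candidate, compare |candidate − station| to the reported distance:
Location 1: residuals A 18.8, B 116.4, C 30.1 → max 116.4 km
Location 2: residuals A 6.3, B 42.0, C 31.8 → max 42.0 km
Location 3: residuals A 0.1, B 0.1, C 0.1 → max 0.1 km
Location 4: residuals A 95.8, B 51.7, C 68.8 → max 95.8 km
Only Location 3 has all residuals ≈ 0.

Location 3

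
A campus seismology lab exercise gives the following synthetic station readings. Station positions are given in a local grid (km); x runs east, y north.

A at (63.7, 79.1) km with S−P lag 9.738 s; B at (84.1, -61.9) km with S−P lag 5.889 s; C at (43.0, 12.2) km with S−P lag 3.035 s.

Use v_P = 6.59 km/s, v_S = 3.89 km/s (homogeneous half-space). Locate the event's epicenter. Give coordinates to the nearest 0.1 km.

Distance from S−P lag: d = Δt · v_P v_S / (v_P − v_S) = Δt · (6.59·3.89)/(6.59−3.89) ≈ 9.4945·Δt.
So d_A = 92.46, d_B = 55.91, d_C = 28.82 km.
Circle about each station: (x − 63.7)² + (y − 79.1)² = 92.46²; (x − 84.1)² + (y + 61.9)² = 55.91²; (x − 43.0)² + (y − 12.2)² = 28.82².
Subtracting the A equation from the B and C equations removes the quadratic terms:
40.8 x − 282.0 y = 6012.84
-41.4 x − 133.8 y = -598.40
Solving the 2×2 system: x ≈ 56.8, y ≈ -13.1 km.

56.8 km east, -13.1 km north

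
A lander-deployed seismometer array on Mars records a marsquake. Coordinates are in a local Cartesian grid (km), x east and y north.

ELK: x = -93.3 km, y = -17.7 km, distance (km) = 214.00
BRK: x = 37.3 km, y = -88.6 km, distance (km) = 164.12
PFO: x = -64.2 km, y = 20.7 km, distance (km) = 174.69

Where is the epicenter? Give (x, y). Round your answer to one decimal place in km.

105.9 km east, 60.5 km north

Circle about each station: (x + 93.3)² + (y + 17.7)² = 214.00²; (x − 37.3)² + (y + 88.6)² = 164.12²; (x + 64.2)² + (y − 20.7)² = 174.69².
Subtracting the ELK equation from the BRK and PFO equations removes the quadratic terms:
261.2 x − 141.8 y = 19083.70
58.2 x + 76.8 y = 10811.35
Solving the 2×2 system: x ≈ 105.9, y ≈ 60.5 km.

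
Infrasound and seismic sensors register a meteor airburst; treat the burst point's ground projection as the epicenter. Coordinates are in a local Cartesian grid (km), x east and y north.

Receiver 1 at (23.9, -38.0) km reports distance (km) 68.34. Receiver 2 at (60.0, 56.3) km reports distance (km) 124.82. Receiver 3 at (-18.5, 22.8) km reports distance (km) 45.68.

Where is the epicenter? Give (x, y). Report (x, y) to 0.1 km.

x ≈ -41.1 km, y ≈ -16.9 km

Circle about each station: (x − 23.9)² + (y + 38.0)² = 68.34²; (x − 60.0)² + (y − 56.3)² = 124.82²; (x + 18.5)² + (y − 22.8)² = 45.68².
Subtracting the Receiver 1 equation from the Receiver 2 and Receiver 3 equations removes the quadratic terms:
72.2 x + 188.6 y = -6155.20
-84.8 x + 121.6 y = 1430.57
Solving the 2×2 system: x ≈ -41.1, y ≈ -16.9 km.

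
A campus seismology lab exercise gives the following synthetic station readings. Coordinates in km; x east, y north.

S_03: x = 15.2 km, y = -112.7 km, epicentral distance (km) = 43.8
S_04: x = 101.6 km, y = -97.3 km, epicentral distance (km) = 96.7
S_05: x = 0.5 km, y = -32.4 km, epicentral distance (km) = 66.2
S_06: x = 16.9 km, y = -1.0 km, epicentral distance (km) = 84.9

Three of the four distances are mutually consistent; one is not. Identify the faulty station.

Solve using three stations at a time. Using S_03, S_05, S_06 (subtract circle equations pairwise → linear system) gives (x, y) ≈ (45.6, -81.0).
Distances from that point to each station vs reported:
  S_03: calculated 44.0 vs reported 43.8 → residual 0.2 km
  S_04: calculated 58.3 vs reported 96.7 → residual 38.4 km
  S_05: calculated 66.3 vs reported 66.2 → residual 0.1 km
  S_06: calculated 85.0 vs reported 84.9 → residual 0.1 km
S_03, S_05, S_06 are mutually consistent (residuals ≈ 0); S_04 is off by 38.4 km.

S_04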